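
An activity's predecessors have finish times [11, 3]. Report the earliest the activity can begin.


ES = max of all predecessor completion times
Predecessors: [11, 3]
ES = max(11, 3)
= 11


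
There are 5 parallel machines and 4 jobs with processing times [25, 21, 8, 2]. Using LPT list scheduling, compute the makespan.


Jobs (LPT sorted): [25, 21, 8, 2]
Machines: 5
  J=25 → Machine 1 (load: 0+25=25)
  J=21 → Machine 2 (load: 0+21=21)
  J=8 → Machine 3 (load: 0+8=8)
  J=2 → Machine 4 (load: 0+2=2)
Machine loads: [25, 21, 8, 2, 0]
Makespan = max = 25 time units


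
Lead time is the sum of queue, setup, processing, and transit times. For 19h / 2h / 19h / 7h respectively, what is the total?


Lead time = queue + setup + processing + transit
= 19 + 2 + 19 + 7
= 47 hours


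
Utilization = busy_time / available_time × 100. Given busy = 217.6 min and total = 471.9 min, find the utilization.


Utilization = busy / total × 100
= 217.6 / 471.9 × 100
= 46.1%


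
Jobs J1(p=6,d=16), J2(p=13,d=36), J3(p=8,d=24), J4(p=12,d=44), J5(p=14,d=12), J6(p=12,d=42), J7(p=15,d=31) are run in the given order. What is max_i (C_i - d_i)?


Lateness per job (L = C - d):
  J1: C=6, d=16, L=-10
  J2: C=19, d=36, L=-17
  J3: C=27, d=24, L=3
  J4: C=39, d=44, L=-5
  J5: C=53, d=12, L=41
  J6: C=65, d=42, L=23
  J7: C=80, d=31, L=49
Lmax = max(-10, -17, 3, -5, 41, 23, 49)
= 49


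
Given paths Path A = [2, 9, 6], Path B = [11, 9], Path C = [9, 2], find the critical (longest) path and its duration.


Path A: 2 + 9 + 6 = 17
Path B: 11 + 9 = 20
Path C: 9 + 2 = 11
Critical path = longest = max(17, 20, 11)
= 20 (Path B)


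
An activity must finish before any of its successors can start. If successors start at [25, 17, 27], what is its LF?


LF = min of all successor start times
Successors start at: [25, 17, 27]
LF = min(25, 17, 27)
= 17


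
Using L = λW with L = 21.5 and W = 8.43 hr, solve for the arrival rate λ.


Little's law: L = λW → λ = L / W
= 21.5 / 8.43
= 2.55 per hour


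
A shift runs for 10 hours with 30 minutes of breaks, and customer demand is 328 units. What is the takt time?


Available = 10×60 - 30 = 570 min
Takt time = 570 / 328
= 1.74 min/unit


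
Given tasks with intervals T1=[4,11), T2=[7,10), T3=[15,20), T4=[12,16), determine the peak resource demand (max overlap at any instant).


Check each time point for overlaps:
  t=7: 2 tasks active (T1, T2)
Max concurrent = 2


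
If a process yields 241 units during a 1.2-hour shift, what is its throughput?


Throughput = units / time
= 241 / 1.2
= 200.8 units/hour


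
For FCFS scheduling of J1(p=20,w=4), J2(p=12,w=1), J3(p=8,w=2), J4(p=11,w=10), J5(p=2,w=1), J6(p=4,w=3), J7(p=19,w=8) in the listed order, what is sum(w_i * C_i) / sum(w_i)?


Completion times:
  J1: C=20, w×C=4×20=80
  J2: C=32, w×C=1×32=32
  J3: C=40, w×C=2×40=80
  J4: C=51, w×C=10×51=510
  J5: C=53, w×C=1×53=53
  J6: C=57, w×C=3×57=171
  J7: C=76, w×C=8×76=608
Sum w×C = 1534
Sum w = 29
Weighted avg = 1534/29
= 52.90


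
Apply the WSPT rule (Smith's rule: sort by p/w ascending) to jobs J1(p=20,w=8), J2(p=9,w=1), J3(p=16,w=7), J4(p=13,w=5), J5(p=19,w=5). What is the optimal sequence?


WSPT (Smith's rule): sort by p/w ascending
  J3: p/w = 16/7 = 2.286
  J1: p/w = 20/8 = 2.500
  J4: p/w = 13/5 = 2.600
  J5: p/w = 19/5 = 3.800
  J2: p/w = 9/1 = 9.000
Order: J3 → J1 → J4 → J5 → J2


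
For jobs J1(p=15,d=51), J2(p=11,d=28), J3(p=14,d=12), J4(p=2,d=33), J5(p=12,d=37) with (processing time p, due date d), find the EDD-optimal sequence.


EDD: sort by earliest due date
  J3: d=12, p=14
  J2: d=28, p=11
  J4: d=33, p=2
  J5: d=37, p=12
  J1: d=51, p=15
Order: J3 → J2 → J4 → J5 → J1


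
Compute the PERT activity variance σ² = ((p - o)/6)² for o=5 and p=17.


σ² = ((p - o) / 6)² = (p - o)² / 36
= (17 - 5)² / 36
= 12² / 36
= 144 / 36
= 4.0000


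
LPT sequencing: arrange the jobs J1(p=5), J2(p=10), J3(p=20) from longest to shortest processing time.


LPT: sort by longest processing time first
  J3: p=20
  J2: p=10
  J1: p=5
Order: J3 → J2 → J1


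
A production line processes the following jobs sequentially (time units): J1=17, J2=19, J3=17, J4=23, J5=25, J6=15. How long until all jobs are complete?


Sequential makespan: sum all processing times
= 17 + 19 + 17 + 23 + 25 + 15
= 116 time units


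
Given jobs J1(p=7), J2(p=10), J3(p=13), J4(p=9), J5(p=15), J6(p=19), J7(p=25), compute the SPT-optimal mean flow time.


SPT order: J1 → J4 → J2 → J3 → J5 → J6 → J7
Completion times:
  J1: C=7
  J4: C=16
  J2: C=26
  J3: C=39
  J5: C=54
  J6: C=73
  J7: C=98
Sum = 313, n = 7
Mean flow = 313/7
= 44.71


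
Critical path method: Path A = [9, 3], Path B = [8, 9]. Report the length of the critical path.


Path A: 9 + 3 = 12
Path B: 8 + 9 = 17
Critical path = longest = max(12, 17)
= 17 (Path B)


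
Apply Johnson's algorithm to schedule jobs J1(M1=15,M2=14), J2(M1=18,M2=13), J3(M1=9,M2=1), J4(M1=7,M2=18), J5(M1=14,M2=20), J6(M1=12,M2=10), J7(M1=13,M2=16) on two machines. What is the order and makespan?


Johnson's rule:
Group 1 (M1≤M2, sort by M1): ['J4', 'J7', 'J5']
Group 2 (M1>M2, sort desc M2): ['J1', 'J2', 'J6', 'J3']
Sequence: J4 → J7 → J5 → J1 → J2 → J6 → J3
Makespan calculation:
  J4: M1 done=7, M2 done=25
  J7: M1 done=20, M2 done=41
  J5: M1 done=34, M2 done=61
  J1: M1 done=49, M2 done=75
  J2: M1 done=67, M2 done=88
  J6: M1 done=79, M2 done=98
  J3: M1 done=88, M2 done=99
= Sequence: J4 → J7 → J5 → J1 → J2 → J6 → J3, Makespan: 99


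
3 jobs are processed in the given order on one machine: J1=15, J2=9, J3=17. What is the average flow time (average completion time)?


Completion times:
  J1: completes at 15
  J2: completes at 24
  J3: completes at 41
Sum = 80
Average = 80/3
= 26.67


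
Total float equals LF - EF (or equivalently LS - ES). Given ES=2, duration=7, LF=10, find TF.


EF = ES + duration = 2 + 7 = 9
LS = LF - duration = 10 - 7 = 3
Total Float = LF - EF = 10 - 9
(or LS - ES = 3 - 2)
= 1


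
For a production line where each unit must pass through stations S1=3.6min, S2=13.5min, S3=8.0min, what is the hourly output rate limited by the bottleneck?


Bottleneck = longest station time
Station times: [3.6, 13.5, 8.0]
Max = 13.5 min
Rate = 60 / 13.5
= 4.44 units/hour (bottleneck: 13.5min)


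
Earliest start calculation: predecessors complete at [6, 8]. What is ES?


ES = max of all predecessor completion times
Predecessors: [6, 8]
ES = max(6, 8)
= 8


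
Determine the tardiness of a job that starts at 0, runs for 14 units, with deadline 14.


Completion = start + processing = 0 + 14 = 14
Tardiness = max(0, C - d) = max(0, 14 - 14)
= max(0, 0)
= 0


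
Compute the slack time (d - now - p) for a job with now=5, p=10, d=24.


Slack = due - current_time - processing
= 24 - 5 - 10
= 9


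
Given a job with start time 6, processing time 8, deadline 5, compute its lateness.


Completion = 6 + 8 = 14
Lateness = C - d = 14 - 5
= 9


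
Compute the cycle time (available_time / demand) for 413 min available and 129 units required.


Cycle time = available time / demand
= 413 / 129
= 3.20 min/unit


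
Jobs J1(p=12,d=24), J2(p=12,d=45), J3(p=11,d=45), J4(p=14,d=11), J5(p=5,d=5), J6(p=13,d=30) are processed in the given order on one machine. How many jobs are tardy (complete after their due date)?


Completion vs due date:
  J1: C=12, d=24 → on time
  J2: C=24, d=45 → on time
  J3: C=35, d=45 → on time
  J4: C=49, d=11 → TARDY
  J5: C=54, d=5 → TARDY
  J6: C=67, d=30 → TARDY
Tardy jobs: J4, J5, J6
Count = 3


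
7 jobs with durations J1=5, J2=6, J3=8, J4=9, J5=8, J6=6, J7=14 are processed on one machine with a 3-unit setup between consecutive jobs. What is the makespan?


Makespan = Σ processing + (n-1) × setup
= (5 + 6 + 8 + 9 + 8 + 6 + 14) + (7-1)×3
= 56 + 18
= 74 time units


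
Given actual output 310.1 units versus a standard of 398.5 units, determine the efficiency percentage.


Efficiency = (actual / standard) × 100
= (310.1 / 398.5) × 100
= 77.8%


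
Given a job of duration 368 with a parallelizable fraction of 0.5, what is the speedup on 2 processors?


Amdahl's law: T_p = T × ((1-p) + p/N)
= 368 × ((1-0.5) + 0.5/2)
= 368 × (0.50 + 0.2500)
= 368 × 0.7500
= 276.00
Speedup = 368/276.00
= 1.33×


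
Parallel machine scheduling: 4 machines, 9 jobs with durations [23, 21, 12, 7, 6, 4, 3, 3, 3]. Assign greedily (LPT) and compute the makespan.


Jobs (LPT sorted): [23, 21, 12, 7, 6, 4, 3, 3, 3]
Machines: 4
  J=23 → Machine 1 (load: 0+23=23)
  J=21 → Machine 2 (load: 0+21=21)
  J=12 → Machine 3 (load: 0+12=12)
  J=7 → Machine 4 (load: 0+7=7)
  J=6 → Machine 4 (load: 7+6=13)
  J=4 → Machine 3 (load: 12+4=16)
  J=3 → Machine 4 (load: 13+3=16)
  J=3 → Machine 3 (load: 16+3=19)
  J=3 → Machine 4 (load: 16+3=19)
Machine loads: [23, 21, 19, 19]
Makespan = max = 23 time units


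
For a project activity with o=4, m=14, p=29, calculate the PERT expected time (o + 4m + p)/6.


te = (o + 4m + p) / 6
= (4 + 4×14 + 29) / 6
= (4 + 56 + 29) / 6
= 89 / 6
= 14.83


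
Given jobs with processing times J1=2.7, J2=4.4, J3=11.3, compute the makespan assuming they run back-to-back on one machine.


Sequential makespan: sum all processing times
= 2.7 + 4.4 + 11.3
= 18.4 time units


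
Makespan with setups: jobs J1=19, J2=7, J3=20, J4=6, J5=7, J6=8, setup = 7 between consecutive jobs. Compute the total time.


Makespan = Σ processing + (n-1) × setup
= (19 + 7 + 20 + 6 + 7 + 8) + (6-1)×7
= 67 + 35
= 102 time units


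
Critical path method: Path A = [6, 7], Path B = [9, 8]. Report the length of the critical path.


Path A: 6 + 7 = 13
Path B: 9 + 8 = 17
Critical path = longest = max(13, 17)
= 17 (Path B)


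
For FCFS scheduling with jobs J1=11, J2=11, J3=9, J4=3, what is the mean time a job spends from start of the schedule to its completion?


Completion times:
  J1: completes at 11
  J2: completes at 22
  J3: completes at 31
  J4: completes at 34
Sum = 98
Average = 98/4
= 24.50


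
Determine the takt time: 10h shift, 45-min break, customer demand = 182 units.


Available = 10×60 - 45 = 555 min
Takt time = 555 / 182
= 3.05 min/unit


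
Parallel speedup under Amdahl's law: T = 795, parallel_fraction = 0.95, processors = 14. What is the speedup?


Amdahl's law: T_p = T × ((1-p) + p/N)
= 795 × ((1-0.95) + 0.95/14)
= 795 × (0.05 + 0.0679)
= 795 × 0.1179
= 93.70
Speedup = 795/93.70
= 8.48×


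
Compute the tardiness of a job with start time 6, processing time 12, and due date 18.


Completion = start + processing = 6 + 12 = 18
Tardiness = max(0, C - d) = max(0, 18 - 18)
= max(0, 0)
= 0


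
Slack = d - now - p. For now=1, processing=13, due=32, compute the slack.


Slack = due - current_time - processing
= 32 - 1 - 13
= 18


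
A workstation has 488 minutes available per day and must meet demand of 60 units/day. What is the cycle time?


Cycle time = available time / demand
= 488 / 60
= 8.13 min/unit


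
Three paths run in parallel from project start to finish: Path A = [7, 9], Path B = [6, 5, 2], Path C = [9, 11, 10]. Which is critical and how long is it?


Path A: 7 + 9 = 16
Path B: 6 + 5 + 2 = 13
Path C: 9 + 11 + 10 = 30
Critical path = longest = max(16, 13, 30)
= 30 (Path C)


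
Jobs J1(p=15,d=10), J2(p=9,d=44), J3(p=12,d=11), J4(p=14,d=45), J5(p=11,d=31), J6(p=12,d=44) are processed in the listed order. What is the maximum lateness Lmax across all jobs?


Lateness per job (L = C - d):
  J1: C=15, d=10, L=5
  J2: C=24, d=44, L=-20
  J3: C=36, d=11, L=25
  J4: C=50, d=45, L=5
  J5: C=61, d=31, L=30
  J6: C=73, d=44, L=29
Lmax = max(5, -20, 25, 5, 30, 29)
= 30


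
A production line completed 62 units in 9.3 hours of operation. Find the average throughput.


Throughput = units / time
= 62 / 9.3
= 6.7 units/hour


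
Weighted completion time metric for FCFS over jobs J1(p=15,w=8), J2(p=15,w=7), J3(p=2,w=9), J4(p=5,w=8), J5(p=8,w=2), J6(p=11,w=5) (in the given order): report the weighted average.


Completion times:
  J1: C=15, w×C=8×15=120
  J2: C=30, w×C=7×30=210
  J3: C=32, w×C=9×32=288
  J4: C=37, w×C=8×37=296
  J5: C=45, w×C=2×45=90
  J6: C=56, w×C=5×56=280
Sum w×C = 1284
Sum w = 39
Weighted avg = 1284/39
= 32.92


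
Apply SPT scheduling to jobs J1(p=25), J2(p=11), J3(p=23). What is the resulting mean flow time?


SPT order: J2 → J3 → J1
Completion times:
  J2: C=11
  J3: C=34
  J1: C=59
Sum = 104, n = 3
Mean flow = 104/3
= 34.67


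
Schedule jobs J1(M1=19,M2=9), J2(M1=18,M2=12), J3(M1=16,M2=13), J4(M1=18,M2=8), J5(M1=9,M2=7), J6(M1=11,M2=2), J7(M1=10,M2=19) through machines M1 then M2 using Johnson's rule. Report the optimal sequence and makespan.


Johnson's rule:
Group 1 (M1≤M2, sort by M1): ['J7']
Group 2 (M1>M2, sort desc M2): ['J3', 'J2', 'J1', 'J4', 'J5', 'J6']
Sequence: J7 → J3 → J2 → J1 → J4 → J5 → J6
Makespan calculation:
  J7: M1 done=10, M2 done=29
  J3: M1 done=26, M2 done=42
  J2: M1 done=44, M2 done=56
  J1: M1 done=63, M2 done=72
  J4: M1 done=81, M2 done=89
  J5: M1 done=90, M2 done=97
  J6: M1 done=101, M2 done=103
= Sequence: J7 → J3 → J2 → J1 → J4 → J5 → J6, Makespan: 103


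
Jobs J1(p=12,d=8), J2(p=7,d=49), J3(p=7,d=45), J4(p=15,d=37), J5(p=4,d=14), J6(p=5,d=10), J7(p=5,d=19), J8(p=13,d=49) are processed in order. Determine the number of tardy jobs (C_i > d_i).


Completion vs due date:
  J1: C=12, d=8 → TARDY
  J2: C=19, d=49 → on time
  J3: C=26, d=45 → on time
  J4: C=41, d=37 → TARDY
  J5: C=45, d=14 → TARDY
  J6: C=50, d=10 → TARDY
  J7: C=55, d=19 → TARDY
  J8: C=68, d=49 → TARDY
Tardy jobs: J1, J4, J5, J6, J7, J8
Count = 6


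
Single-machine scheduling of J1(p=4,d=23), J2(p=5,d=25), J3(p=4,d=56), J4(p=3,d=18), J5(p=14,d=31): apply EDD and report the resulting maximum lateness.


EDD order: J4 → J1 → J2 → J5 → J3
Completion and lateness:
  J4: C=3, d=18, L=3-18=-15
  J1: C=7, d=23, L=7-23=-16
  J2: C=12, d=25, L=12-25=-13
  J5: C=26, d=31, L=26-31=-5
  J3: C=30, d=56, L=30-56=-26
Lmax = max(-15, -16, -13, -5, -26)
= -5


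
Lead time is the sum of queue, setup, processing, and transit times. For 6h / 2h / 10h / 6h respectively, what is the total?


Lead time = queue + setup + processing + transit
= 6 + 2 + 10 + 6
= 24 hours


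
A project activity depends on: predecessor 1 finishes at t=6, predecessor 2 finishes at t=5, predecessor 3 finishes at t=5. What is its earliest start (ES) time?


ES = max of all predecessor completion times
Predecessors: [6, 5, 5]
ES = max(6, 5, 5)
= 6


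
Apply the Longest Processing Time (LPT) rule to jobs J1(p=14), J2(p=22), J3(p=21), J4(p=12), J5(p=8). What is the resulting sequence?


LPT: sort by longest processing time first
  J2: p=22
  J3: p=21
  J1: p=14
  J4: p=12
  J5: p=8
Order: J2 → J3 → J1 → J4 → J5


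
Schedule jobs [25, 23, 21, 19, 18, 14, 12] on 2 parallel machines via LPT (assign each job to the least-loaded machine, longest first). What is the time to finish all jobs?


Jobs (LPT sorted): [25, 23, 21, 19, 18, 14, 12]
Machines: 2
  J=25 → Machine 1 (load: 0+25=25)
  J=23 → Machine 2 (load: 0+23=23)
  J=21 → Machine 2 (load: 23+21=44)
  J=19 → Machine 1 (load: 25+19=44)
  J=18 → Machine 1 (load: 44+18=62)
  J=14 → Machine 2 (load: 44+14=58)
  J=12 → Machine 2 (load: 58+12=70)
Machine loads: [62, 70]
Makespan = max = 70 time units


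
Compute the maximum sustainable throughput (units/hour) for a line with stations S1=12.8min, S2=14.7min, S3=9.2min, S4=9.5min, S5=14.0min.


Bottleneck = longest station time
Station times: [12.8, 14.7, 9.2, 9.5, 14.0]
Max = 14.7 min
Rate = 60 / 14.7
= 4.08 units/hour (bottleneck: 14.7min)


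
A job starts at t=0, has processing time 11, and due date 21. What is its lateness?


Completion = 0 + 11 = 11
Lateness = C - d = 11 - 21
= -10


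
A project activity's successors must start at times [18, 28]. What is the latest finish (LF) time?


LF = min of all successor start times
Successors start at: [18, 28]
LF = min(18, 28)
= 18


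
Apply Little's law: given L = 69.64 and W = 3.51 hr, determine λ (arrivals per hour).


Little's law: L = λW → λ = L / W
= 69.64 / 3.51
= 19.84 per hour


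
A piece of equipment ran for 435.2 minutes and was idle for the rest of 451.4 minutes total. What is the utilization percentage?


Utilization = busy / total × 100
= 435.2 / 451.4 × 100
= 96.4%


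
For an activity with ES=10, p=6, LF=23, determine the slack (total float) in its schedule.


EF = ES + duration = 10 + 6 = 16
LS = LF - duration = 23 - 6 = 17
Total Float = LF - EF = 23 - 16
(or LS - ES = 17 - 10)
= 7


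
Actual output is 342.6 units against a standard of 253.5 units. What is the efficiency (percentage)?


Efficiency = (actual / standard) × 100
= (342.6 / 253.5) × 100
= 135.1%


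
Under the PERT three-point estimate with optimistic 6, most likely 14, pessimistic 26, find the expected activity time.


te = (o + 4m + p) / 6
= (6 + 4×14 + 26) / 6
= (6 + 56 + 26) / 6
= 88 / 6
= 14.67


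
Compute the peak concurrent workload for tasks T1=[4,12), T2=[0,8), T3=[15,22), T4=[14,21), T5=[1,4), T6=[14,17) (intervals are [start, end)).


Check each time point for overlaps:
  t=15: 3 tasks active (T3, T4, T6)
Max concurrent = 3


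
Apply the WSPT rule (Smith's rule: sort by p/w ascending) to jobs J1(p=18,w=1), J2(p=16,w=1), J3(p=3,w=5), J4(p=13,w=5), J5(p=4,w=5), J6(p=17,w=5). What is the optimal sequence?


WSPT (Smith's rule): sort by p/w ascending
  J3: p/w = 3/5 = 0.600
  J5: p/w = 4/5 = 0.800
  J4: p/w = 13/5 = 2.600
  J6: p/w = 17/5 = 3.400
  J2: p/w = 16/1 = 16.000
  J1: p/w = 18/1 = 18.000
Order: J3 → J5 → J4 → J6 → J2 → J1


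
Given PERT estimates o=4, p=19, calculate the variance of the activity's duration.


σ² = ((p - o) / 6)² = (p - o)² / 36
= (19 - 4)² / 36
= 15² / 36
= 225 / 36
= 6.2500


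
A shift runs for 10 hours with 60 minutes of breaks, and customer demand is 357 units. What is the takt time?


Available = 10×60 - 60 = 540 min
Takt time = 540 / 357
= 1.51 min/unit


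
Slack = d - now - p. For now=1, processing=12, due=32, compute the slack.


Slack = due - current_time - processing
= 32 - 1 - 12
= 19


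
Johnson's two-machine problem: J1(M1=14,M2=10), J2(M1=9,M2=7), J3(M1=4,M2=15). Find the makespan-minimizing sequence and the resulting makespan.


Johnson's rule:
Group 1 (M1≤M2, sort by M1): ['J3']
Group 2 (M1>M2, sort desc M2): ['J1', 'J2']
Sequence: J3 → J1 → J2
Makespan calculation:
  J3: M1 done=4, M2 done=19
  J1: M1 done=18, M2 done=29
  J2: M1 done=27, M2 done=36
= Sequence: J3 → J1 → J2, Makespan: 36


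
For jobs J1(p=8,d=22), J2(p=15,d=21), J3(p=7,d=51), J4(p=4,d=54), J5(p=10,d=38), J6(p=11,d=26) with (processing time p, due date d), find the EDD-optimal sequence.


EDD: sort by earliest due date
  J2: d=21, p=15
  J1: d=22, p=8
  J6: d=26, p=11
  J5: d=38, p=10
  J3: d=51, p=7
  J4: d=54, p=4
Order: J2 → J1 → J6 → J5 → J3 → J4


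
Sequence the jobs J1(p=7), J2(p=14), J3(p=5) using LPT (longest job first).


LPT: sort by longest processing time first
  J2: p=14
  J1: p=7
  J3: p=5
Order: J2 → J1 → J3


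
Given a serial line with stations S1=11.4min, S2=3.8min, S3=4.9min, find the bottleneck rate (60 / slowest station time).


Bottleneck = longest station time
Station times: [11.4, 3.8, 4.9]
Max = 11.4 min
Rate = 60 / 11.4
= 5.26 units/hour (bottleneck: 11.4min)


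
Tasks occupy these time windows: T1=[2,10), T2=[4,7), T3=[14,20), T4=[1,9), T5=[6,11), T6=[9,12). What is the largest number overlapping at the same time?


Check each time point for overlaps:
  t=6: 4 tasks active (T1, T2, T4, T5)
Max concurrent = 4


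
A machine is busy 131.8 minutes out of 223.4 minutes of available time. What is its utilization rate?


Utilization = busy / total × 100
= 131.8 / 223.4 × 100
= 59.0%


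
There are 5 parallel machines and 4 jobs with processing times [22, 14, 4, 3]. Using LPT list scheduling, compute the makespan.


Jobs (LPT sorted): [22, 14, 4, 3]
Machines: 5
  J=22 → Machine 1 (load: 0+22=22)
  J=14 → Machine 2 (load: 0+14=14)
  J=4 → Machine 3 (load: 0+4=4)
  J=3 → Machine 4 (load: 0+3=3)
Machine loads: [22, 14, 4, 3, 0]
Makespan = max = 22 time units


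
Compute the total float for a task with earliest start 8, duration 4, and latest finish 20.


EF = ES + duration = 8 + 4 = 12
LS = LF - duration = 20 - 4 = 16
Total Float = LF - EF = 20 - 12
(or LS - ES = 16 - 8)
= 8


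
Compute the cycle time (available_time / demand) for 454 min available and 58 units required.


Cycle time = available time / demand
= 454 / 58
= 7.83 min/unit


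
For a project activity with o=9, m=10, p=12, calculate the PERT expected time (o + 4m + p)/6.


te = (o + 4m + p) / 6
= (9 + 4×10 + 12) / 6
= (9 + 40 + 12) / 6
= 61 / 6
= 10.17


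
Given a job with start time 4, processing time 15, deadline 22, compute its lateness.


Completion = 4 + 15 = 19
Lateness = C - d = 19 - 22
= -3


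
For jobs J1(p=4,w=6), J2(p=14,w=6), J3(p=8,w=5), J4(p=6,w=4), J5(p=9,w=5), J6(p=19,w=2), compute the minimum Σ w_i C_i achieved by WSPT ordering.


WSPT order (by p/w): J1 → J4 → J3 → J5 → J2 → J6
  J1: C=4, w·C=6×4=24
  J4: C=10, w·C=4×10=40
  J3: C=18, w·C=5×18=90
  J5: C=27, w·C=5×27=135
  J2: C=41, w·C=6×41=246
  J6: C=60, w·C=2×60=120
Σ w·C = 655
= 655


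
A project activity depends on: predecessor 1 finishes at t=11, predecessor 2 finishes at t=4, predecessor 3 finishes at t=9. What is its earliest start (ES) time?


ES = max of all predecessor completion times
Predecessors: [11, 4, 9]
ES = max(11, 4, 9)
= 11


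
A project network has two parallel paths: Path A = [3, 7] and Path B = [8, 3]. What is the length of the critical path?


Path A: 3 + 7 = 10
Path B: 8 + 3 = 11
Critical path = longest = max(10, 11)
= 11 (Path B)


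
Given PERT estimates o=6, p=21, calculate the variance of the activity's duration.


σ² = ((p - o) / 6)² = (p - o)² / 36
= (21 - 6)² / 36
= 15² / 36
= 225 / 36
= 6.2500


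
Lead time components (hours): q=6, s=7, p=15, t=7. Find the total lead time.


Lead time = queue + setup + processing + transit
= 6 + 7 + 15 + 7
= 35 hours


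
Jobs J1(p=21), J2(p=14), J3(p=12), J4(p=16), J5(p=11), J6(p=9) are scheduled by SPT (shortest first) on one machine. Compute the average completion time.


SPT order: J6 → J5 → J3 → J2 → J4 → J1
Completion times:
  J6: C=9
  J5: C=20
  J3: C=32
  J2: C=46
  J4: C=62
  J1: C=83
Sum = 252, n = 6
Mean flow = 252/6
= 42.00


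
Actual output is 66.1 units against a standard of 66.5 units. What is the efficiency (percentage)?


Efficiency = (actual / standard) × 100
= (66.1 / 66.5) × 100
= 99.4%


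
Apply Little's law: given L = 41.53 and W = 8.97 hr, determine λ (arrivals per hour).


Little's law: L = λW → λ = L / W
= 41.53 / 8.97
= 4.63 per hour


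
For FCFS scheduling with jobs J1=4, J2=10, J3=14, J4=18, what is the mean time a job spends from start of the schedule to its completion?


Completion times:
  J1: completes at 4
  J2: completes at 14
  J3: completes at 28
  J4: completes at 46
Sum = 92
Average = 92/4
= 23.00


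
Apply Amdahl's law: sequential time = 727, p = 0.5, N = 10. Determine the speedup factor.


Amdahl's law: T_p = T × ((1-p) + p/N)
= 727 × ((1-0.5) + 0.5/10)
= 727 × (0.50 + 0.0500)
= 727 × 0.5500
= 399.85
Speedup = 727/399.85
= 1.82×


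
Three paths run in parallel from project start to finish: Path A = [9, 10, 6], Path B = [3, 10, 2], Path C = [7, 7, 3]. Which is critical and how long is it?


Path A: 9 + 10 + 6 = 25
Path B: 3 + 10 + 2 = 15
Path C: 7 + 7 + 3 = 17
Critical path = longest = max(25, 15, 17)
= 25 (Path A)


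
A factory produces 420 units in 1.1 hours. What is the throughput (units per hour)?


Throughput = units / time
= 420 / 1.1
= 381.8 units/hour


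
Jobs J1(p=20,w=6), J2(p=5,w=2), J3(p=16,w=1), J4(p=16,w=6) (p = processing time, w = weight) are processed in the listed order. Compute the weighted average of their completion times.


Completion times:
  J1: C=20, w×C=6×20=120
  J2: C=25, w×C=2×25=50
  J3: C=41, w×C=1×41=41
  J4: C=57, w×C=6×57=342
Sum w×C = 553
Sum w = 15
Weighted avg = 553/15
= 36.87


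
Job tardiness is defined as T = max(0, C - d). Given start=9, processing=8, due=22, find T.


Completion = start + processing = 9 + 8 = 17
Tardiness = max(0, C - d) = max(0, 17 - 22)
= max(0, -5)
= 0


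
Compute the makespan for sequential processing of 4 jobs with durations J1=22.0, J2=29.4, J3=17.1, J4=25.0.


Sequential makespan: sum all processing times
= 22.0 + 29.4 + 17.1 + 25.0
= 93.5 time units


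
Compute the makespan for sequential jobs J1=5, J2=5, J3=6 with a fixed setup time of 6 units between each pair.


Makespan = Σ processing + (n-1) × setup
= (5 + 5 + 6) + (3-1)×6
= 16 + 12
= 28 time units


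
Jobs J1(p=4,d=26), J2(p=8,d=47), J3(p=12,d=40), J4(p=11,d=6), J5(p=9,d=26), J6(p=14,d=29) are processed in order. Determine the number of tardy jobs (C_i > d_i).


Completion vs due date:
  J1: C=4, d=26 → on time
  J2: C=12, d=47 → on time
  J3: C=24, d=40 → on time
  J4: C=35, d=6 → TARDY
  J5: C=44, d=26 → TARDY
  J6: C=58, d=29 → TARDY
Tardy jobs: J4, J5, J6
Count = 3


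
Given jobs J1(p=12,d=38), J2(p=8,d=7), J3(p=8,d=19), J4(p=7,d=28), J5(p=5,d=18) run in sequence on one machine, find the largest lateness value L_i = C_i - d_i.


Lateness per job (L = C - d):
  J1: C=12, d=38, L=-26
  J2: C=20, d=7, L=13
  J3: C=28, d=19, L=9
  J4: C=35, d=28, L=7
  J5: C=40, d=18, L=22
Lmax = max(-26, 13, 9, 7, 22)
= 22


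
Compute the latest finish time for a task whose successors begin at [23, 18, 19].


LF = min of all successor start times
Successors start at: [23, 18, 19]
LF = min(23, 18, 19)
= 18


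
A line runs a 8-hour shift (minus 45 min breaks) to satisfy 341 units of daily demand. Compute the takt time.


Available = 8×60 - 45 = 435 min
Takt time = 435 / 341
= 1.28 min/unit


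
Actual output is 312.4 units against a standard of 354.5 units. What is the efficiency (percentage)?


Efficiency = (actual / standard) × 100
= (312.4 / 354.5) × 100
= 88.1%


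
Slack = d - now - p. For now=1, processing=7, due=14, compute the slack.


Slack = due - current_time - processing
= 14 - 1 - 7
= 6


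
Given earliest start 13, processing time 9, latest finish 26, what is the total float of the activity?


EF = ES + duration = 13 + 9 = 22
LS = LF - duration = 26 - 9 = 17
Total Float = LF - EF = 26 - 22
(or LS - ES = 17 - 13)
= 4


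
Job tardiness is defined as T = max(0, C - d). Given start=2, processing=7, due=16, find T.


Completion = start + processing = 2 + 7 = 9
Tardiness = max(0, C - d) = max(0, 9 - 16)
= max(0, -7)
= 0


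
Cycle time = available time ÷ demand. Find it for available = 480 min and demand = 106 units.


Cycle time = available time / demand
= 480 / 106
= 4.53 min/unit


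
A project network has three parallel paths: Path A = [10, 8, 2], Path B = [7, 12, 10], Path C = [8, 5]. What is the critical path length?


Path A: 10 + 8 + 2 = 20
Path B: 7 + 12 + 10 = 29
Path C: 8 + 5 = 13
Critical path = longest = max(20, 29, 13)
= 29 (Path B)


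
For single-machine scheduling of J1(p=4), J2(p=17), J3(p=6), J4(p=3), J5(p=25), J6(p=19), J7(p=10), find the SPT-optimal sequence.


SPT: sort by shortest processing time
  J4: p=3
  J1: p=4
  J3: p=6
  J7: p=10
  J2: p=17
  J6: p=19
  J5: p=25
Order: J4 → J1 → J3 → J7 → J2 → J6 → J5


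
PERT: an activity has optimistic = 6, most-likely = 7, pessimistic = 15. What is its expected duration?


te = (o + 4m + p) / 6
= (6 + 4×7 + 15) / 6
= (6 + 28 + 15) / 6
= 49 / 6
= 8.17


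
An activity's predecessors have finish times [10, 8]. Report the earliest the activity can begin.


ES = max of all predecessor completion times
Predecessors: [10, 8]
ES = max(10, 8)
= 10


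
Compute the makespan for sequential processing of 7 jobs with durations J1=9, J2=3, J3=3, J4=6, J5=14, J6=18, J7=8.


Sequential makespan: sum all processing times
= 9 + 3 + 3 + 6 + 14 + 18 + 8
= 61 time units


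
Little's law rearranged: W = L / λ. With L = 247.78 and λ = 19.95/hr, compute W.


Little's law: L = λW → W = L / λ
= 247.78 / 19.95
= 12.42 hours


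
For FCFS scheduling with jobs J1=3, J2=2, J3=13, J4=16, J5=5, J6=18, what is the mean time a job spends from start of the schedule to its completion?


Completion times:
  J1: completes at 3
  J2: completes at 5
  J3: completes at 18
  J4: completes at 34
  J5: completes at 39
  J6: completes at 57
Sum = 156
Average = 156/6
= 26.00


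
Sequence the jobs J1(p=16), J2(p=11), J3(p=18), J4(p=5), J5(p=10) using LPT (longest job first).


LPT: sort by longest processing time first
  J3: p=18
  J1: p=16
  J2: p=11
  J5: p=10
  J4: p=5
Order: J3 → J1 → J2 → J5 → J4


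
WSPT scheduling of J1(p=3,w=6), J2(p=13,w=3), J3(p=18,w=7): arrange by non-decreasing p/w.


WSPT (Smith's rule): sort by p/w ascending
  J1: p/w = 3/6 = 0.500
  J3: p/w = 18/7 = 2.571
  J2: p/w = 13/3 = 4.333
Order: J1 → J3 → J2


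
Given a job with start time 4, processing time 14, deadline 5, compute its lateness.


Completion = 4 + 14 = 18
Lateness = C - d = 18 - 5
= 13


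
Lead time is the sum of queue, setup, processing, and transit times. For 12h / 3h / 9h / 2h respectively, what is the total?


Lead time = queue + setup + processing + transit
= 12 + 3 + 9 + 2
= 26 hours


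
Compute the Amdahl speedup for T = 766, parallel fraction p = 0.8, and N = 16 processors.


Amdahl's law: T_p = T × ((1-p) + p/N)
= 766 × ((1-0.8) + 0.8/16)
= 766 × (0.20 + 0.0500)
= 766 × 0.2500
= 191.50
Speedup = 766/191.50
= 4.00×


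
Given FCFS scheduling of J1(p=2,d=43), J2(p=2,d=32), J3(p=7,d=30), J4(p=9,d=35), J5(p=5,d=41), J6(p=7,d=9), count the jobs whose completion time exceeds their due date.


Completion vs due date:
  J1: C=2, d=43 → on time
  J2: C=4, d=32 → on time
  J3: C=11, d=30 → on time
  J4: C=20, d=35 → on time
  J5: C=25, d=41 → on time
  J6: C=32, d=9 → TARDY
Tardy jobs: J6
Count = 1


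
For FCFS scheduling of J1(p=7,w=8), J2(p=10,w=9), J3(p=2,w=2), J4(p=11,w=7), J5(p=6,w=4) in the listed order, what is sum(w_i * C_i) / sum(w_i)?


Completion times:
  J1: C=7, w×C=8×7=56
  J2: C=17, w×C=9×17=153
  J3: C=19, w×C=2×19=38
  J4: C=30, w×C=7×30=210
  J5: C=36, w×C=4×36=144
Sum w×C = 601
Sum w = 30
Weighted avg = 601/30
= 20.03


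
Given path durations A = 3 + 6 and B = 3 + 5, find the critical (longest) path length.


Path A: 3 + 6 = 9
Path B: 3 + 5 = 8
Critical path = longest = max(9, 8)
= 9 (Path A)


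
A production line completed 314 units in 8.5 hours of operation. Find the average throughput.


Throughput = units / time
= 314 / 8.5
= 36.9 units/hour


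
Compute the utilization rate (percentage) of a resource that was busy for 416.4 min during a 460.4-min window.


Utilization = busy / total × 100
= 416.4 / 460.4 × 100
= 90.4%


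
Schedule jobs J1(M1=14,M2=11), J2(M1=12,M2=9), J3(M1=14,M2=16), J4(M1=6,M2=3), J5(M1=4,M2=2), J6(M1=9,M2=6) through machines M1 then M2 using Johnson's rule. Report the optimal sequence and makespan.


Johnson's rule:
Group 1 (M1≤M2, sort by M1): ['J3']
Group 2 (M1>M2, sort desc M2): ['J1', 'J2', 'J6', 'J4', 'J5']
Sequence: J3 → J1 → J2 → J6 → J4 → J5
Makespan calculation:
  J3: M1 done=14, M2 done=30
  J1: M1 done=28, M2 done=41
  J2: M1 done=40, M2 done=50
  J6: M1 done=49, M2 done=56
  J4: M1 done=55, M2 done=59
  J5: M1 done=59, M2 done=61
= Sequence: J3 → J1 → J2 → J6 → J4 → J5, Makespan: 61


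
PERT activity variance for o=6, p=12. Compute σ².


σ² = ((p - o) / 6)² = (p - o)² / 36
= (12 - 6)² / 36
= 6² / 36
= 36 / 36
= 1.0000


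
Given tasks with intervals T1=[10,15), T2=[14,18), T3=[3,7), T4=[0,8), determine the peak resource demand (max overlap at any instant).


Check each time point for overlaps:
  t=3: 2 tasks active (T3, T4)
Max concurrent = 2


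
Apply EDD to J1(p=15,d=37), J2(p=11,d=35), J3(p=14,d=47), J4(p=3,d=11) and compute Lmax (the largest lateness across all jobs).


EDD order: J4 → J2 → J1 → J3
Completion and lateness:
  J4: C=3, d=11, L=3-11=-8
  J2: C=14, d=35, L=14-35=-21
  J1: C=29, d=37, L=29-37=-8
  J3: C=43, d=47, L=43-47=-4
Lmax = max(-8, -21, -8, -4)
= -4


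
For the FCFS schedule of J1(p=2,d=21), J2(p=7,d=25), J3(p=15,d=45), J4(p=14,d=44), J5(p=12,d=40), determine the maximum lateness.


Lateness per job (L = C - d):
  J1: C=2, d=21, L=-19
  J2: C=9, d=25, L=-16
  J3: C=24, d=45, L=-21
  J4: C=38, d=44, L=-6
  J5: C=50, d=40, L=10
Lmax = max(-19, -16, -21, -6, 10)
= 10


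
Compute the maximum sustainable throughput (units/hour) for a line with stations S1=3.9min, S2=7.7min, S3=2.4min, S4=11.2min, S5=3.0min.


Bottleneck = longest station time
Station times: [3.9, 7.7, 2.4, 11.2, 3.0]
Max = 11.2 min
Rate = 60 / 11.2
= 5.36 units/hour (bottleneck: 11.2min)


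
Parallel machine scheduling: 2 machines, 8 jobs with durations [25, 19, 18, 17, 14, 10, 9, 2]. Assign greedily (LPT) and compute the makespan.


Jobs (LPT sorted): [25, 19, 18, 17, 14, 10, 9, 2]
Machines: 2
  J=25 → Machine 1 (load: 0+25=25)
  J=19 → Machine 2 (load: 0+19=19)
  J=18 → Machine 2 (load: 19+18=37)
  J=17 → Machine 1 (load: 25+17=42)
  J=14 → Machine 2 (load: 37+14=51)
  J=10 → Machine 1 (load: 42+10=52)
  J=9 → Machine 2 (load: 51+9=60)
  J=2 → Machine 1 (load: 52+2=54)
Machine loads: [54, 60]
Makespan = max = 60 time units


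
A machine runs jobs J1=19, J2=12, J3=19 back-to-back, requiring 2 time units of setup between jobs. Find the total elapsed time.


Makespan = Σ processing + (n-1) × setup
= (19 + 12 + 19) + (3-1)×2
= 50 + 4
= 54 time units


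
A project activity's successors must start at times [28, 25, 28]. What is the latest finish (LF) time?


LF = min of all successor start times
Successors start at: [28, 25, 28]
LF = min(28, 25, 28)
= 25


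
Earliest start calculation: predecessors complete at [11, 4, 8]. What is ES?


ES = max of all predecessor completion times
Predecessors: [11, 4, 8]
ES = max(11, 4, 8)
= 11


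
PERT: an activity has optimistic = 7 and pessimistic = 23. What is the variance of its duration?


σ² = ((p - o) / 6)² = (p - o)² / 36
= (23 - 7)² / 36
= 16² / 36
= 256 / 36
= 7.1111


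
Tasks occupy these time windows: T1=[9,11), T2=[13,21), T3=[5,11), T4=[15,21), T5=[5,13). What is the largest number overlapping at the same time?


Check each time point for overlaps:
  t=9: 3 tasks active (T1, T3, T5)
Max concurrent = 3


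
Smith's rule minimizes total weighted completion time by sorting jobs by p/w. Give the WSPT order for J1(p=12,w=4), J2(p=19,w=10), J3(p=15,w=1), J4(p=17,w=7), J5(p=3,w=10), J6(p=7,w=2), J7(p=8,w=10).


WSPT (Smith's rule): sort by p/w ascending
  J5: p/w = 3/10 = 0.300
  J7: p/w = 8/10 = 0.800
  J2: p/w = 19/10 = 1.900
  J4: p/w = 17/7 = 2.429
  J1: p/w = 12/4 = 3.000
  J6: p/w = 7/2 = 3.500
  J3: p/w = 15/1 = 15.000
Order: J5 → J7 → J2 → J4 → J1 → J6 → J3


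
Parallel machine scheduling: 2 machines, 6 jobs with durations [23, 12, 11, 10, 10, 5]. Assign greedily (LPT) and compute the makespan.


Jobs (LPT sorted): [23, 12, 11, 10, 10, 5]
Machines: 2
  J=23 → Machine 1 (load: 0+23=23)
  J=12 → Machine 2 (load: 0+12=12)
  J=11 → Machine 2 (load: 12+11=23)
  J=10 → Machine 1 (load: 23+10=33)
  J=10 → Machine 2 (load: 23+10=33)
  J=5 → Machine 1 (load: 33+5=38)
Machine loads: [38, 33]
Makespan = max = 38 time units


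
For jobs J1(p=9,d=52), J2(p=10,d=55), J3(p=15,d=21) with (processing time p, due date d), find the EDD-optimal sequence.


EDD: sort by earliest due date
  J3: d=21, p=15
  J1: d=52, p=9
  J2: d=55, p=10
Order: J3 → J1 → J2


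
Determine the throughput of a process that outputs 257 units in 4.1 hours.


Throughput = units / time
= 257 / 4.1
= 62.7 units/hour


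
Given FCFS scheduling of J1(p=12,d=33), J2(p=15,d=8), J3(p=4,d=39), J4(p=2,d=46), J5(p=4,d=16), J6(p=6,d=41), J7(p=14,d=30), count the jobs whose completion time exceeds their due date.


Completion vs due date:
  J1: C=12, d=33 → on time
  J2: C=27, d=8 → TARDY
  J3: C=31, d=39 → on time
  J4: C=33, d=46 → on time
  J5: C=37, d=16 → TARDY
  J6: C=43, d=41 → TARDY
  J7: C=57, d=30 → TARDY
Tardy jobs: J2, J5, J6, J7
Count = 4


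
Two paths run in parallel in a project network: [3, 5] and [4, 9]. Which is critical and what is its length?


Path A: 3 + 5 = 8
Path B: 4 + 9 = 13
Critical path = longest = max(8, 13)
= 13 (Path B)


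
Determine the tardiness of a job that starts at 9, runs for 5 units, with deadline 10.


Completion = start + processing = 9 + 5 = 14
Tardiness = max(0, C - d) = max(0, 14 - 10)
= max(0, 4)
= 4


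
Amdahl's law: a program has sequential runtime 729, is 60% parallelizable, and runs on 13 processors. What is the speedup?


Amdahl's law: T_p = T × ((1-p) + p/N)
= 729 × ((1-0.6) + 0.6/13)
= 729 × (0.40 + 0.0462)
= 729 × 0.4462
= 325.25
Speedup = 729/325.25
= 2.24×


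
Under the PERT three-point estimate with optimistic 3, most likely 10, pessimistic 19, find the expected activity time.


te = (o + 4m + p) / 6
= (3 + 4×10 + 19) / 6
= (3 + 40 + 19) / 6
= 62 / 6
= 10.33


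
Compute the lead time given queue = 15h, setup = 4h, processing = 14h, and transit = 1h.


Lead time = queue + setup + processing + transit
= 15 + 4 + 14 + 1
= 34 hours


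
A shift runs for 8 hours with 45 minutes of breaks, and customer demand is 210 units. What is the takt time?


Available = 8×60 - 45 = 435 min
Takt time = 435 / 210
= 2.07 min/unit


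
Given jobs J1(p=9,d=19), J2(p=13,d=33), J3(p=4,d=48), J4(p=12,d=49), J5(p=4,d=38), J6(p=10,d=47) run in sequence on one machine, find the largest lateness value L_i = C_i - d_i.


Lateness per job (L = C - d):
  J1: C=9, d=19, L=-10
  J2: C=22, d=33, L=-11
  J3: C=26, d=48, L=-22
  J4: C=38, d=49, L=-11
  J5: C=42, d=38, L=4
  J6: C=52, d=47, L=5
Lmax = max(-10, -11, -22, -11, 4, 5)
= 5


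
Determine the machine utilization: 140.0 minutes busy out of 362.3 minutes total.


Utilization = busy / total × 100
= 140.0 / 362.3 × 100
= 38.6%


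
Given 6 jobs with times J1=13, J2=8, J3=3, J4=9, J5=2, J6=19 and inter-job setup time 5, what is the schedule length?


Makespan = Σ processing + (n-1) × setup
= (13 + 8 + 3 + 9 + 2 + 19) + (6-1)×5
= 54 + 25
= 79 time units


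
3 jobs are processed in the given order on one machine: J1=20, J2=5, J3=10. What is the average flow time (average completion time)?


Completion times:
  J1: completes at 20
  J2: completes at 25
  J3: completes at 35
Sum = 80
Average = 80/3
= 26.67


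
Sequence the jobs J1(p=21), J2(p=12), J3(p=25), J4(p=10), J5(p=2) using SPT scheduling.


SPT: sort by shortest processing time
  J5: p=2
  J4: p=10
  J2: p=12
  J1: p=21
  J3: p=25
Order: J5 → J4 → J2 → J1 → J3


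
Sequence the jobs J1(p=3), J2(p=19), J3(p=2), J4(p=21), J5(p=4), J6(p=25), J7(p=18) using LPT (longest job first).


LPT: sort by longest processing time first
  J6: p=25
  J4: p=21
  J2: p=19
  J7: p=18
  J5: p=4
  J1: p=3
  J3: p=2
Order: J6 → J4 → J2 → J7 → J5 → J1 → J3


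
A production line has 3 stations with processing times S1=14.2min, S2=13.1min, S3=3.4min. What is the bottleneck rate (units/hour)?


Bottleneck = longest station time
Station times: [14.2, 13.1, 3.4]
Max = 14.2 min
Rate = 60 / 14.2
= 4.23 units/hour (bottleneck: 14.2min)
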